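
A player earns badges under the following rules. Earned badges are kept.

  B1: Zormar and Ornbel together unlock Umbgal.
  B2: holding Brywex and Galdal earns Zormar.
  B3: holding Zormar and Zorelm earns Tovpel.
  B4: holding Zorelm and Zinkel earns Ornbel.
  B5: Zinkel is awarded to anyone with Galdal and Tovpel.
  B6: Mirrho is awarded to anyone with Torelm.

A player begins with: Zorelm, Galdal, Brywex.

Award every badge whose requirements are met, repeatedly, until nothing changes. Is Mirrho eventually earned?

Mirrho would need Torelm (B6), but Torelm is never earned.

No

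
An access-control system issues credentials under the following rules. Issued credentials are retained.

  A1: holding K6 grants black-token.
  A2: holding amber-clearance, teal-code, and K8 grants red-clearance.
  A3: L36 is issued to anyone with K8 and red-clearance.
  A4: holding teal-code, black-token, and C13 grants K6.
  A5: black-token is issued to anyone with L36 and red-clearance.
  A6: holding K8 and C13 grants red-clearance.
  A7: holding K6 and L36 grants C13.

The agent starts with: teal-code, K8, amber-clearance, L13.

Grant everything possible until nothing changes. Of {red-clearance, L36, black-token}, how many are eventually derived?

Holding amber-clearance, teal-code, and K8 grants red-clearance (A2).
Holding K8 and red-clearance grants L36 (A3).
Holding L36 and red-clearance grants black-token (A5).
red-clearance: reached.
L36: reached.
black-token: reached.
All 3 are reached.

3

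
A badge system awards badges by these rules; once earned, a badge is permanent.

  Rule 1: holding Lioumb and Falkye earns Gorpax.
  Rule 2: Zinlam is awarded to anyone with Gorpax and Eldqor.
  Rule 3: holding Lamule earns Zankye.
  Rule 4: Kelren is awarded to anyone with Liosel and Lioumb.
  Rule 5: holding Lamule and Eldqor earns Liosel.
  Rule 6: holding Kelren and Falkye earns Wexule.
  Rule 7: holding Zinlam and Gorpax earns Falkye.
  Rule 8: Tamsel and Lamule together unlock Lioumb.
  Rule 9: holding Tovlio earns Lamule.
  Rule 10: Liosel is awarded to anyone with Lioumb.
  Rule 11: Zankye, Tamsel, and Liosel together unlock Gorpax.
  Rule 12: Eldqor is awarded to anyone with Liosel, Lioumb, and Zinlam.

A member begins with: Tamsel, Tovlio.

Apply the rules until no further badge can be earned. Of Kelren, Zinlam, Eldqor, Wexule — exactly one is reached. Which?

With Tovlio, Lamule is earned (Rule 9).
With Tamsel and Lamule, Lioumb is earned (Rule 8).
With Lioumb, Liosel is earned (Rule 10).
With Liosel and Lioumb, Kelren is earned (Rule 4).
Zinlam would need Gorpax and Eldqor (Rule 2), but Eldqor is never earned. Wexule would need Kelren and Falkye (Rule 6), but Falkye is never earned. Eldqor would need Liosel, Lioumb, and Zinlam (Rule 12), but Zinlam is never earned.

Kelren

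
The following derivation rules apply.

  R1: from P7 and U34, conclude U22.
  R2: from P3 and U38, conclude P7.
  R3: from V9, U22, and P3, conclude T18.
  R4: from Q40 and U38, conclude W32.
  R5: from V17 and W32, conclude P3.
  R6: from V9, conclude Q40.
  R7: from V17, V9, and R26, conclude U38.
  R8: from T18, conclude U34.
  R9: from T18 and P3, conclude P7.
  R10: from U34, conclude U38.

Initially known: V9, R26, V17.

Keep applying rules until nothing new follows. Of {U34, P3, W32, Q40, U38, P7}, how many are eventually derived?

V9 holds, so Q40 follows (R6).
V17, V9, and R26 hold, so U38 follows (R7).
Q40 and U38 hold, so W32 follows (R4).
From V17 and W32, R5 gives P3.
From P3 and U38, R2 gives P7.
U34 would need T18 (R8), but T18 is never established.
P3: reached.
W32: reached.
Q40: reached.
U38: reached.
P7: reached.
Reached: P3, W32, Q40, U38, and P7 — 5 of the 6.

5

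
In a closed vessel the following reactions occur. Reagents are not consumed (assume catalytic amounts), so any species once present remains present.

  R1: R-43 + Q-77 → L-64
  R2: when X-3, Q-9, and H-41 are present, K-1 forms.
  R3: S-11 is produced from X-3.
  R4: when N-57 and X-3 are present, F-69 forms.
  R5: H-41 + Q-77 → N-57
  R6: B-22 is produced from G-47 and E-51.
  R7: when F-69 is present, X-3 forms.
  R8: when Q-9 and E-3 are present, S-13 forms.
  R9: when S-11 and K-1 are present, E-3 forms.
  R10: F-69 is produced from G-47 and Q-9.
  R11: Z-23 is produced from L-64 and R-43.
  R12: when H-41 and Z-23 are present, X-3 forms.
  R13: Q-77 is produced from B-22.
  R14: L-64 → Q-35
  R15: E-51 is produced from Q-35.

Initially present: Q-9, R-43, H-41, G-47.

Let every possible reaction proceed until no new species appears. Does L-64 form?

L-64 would need R-43 and Q-77 (R1), but Q-77 never forms.

No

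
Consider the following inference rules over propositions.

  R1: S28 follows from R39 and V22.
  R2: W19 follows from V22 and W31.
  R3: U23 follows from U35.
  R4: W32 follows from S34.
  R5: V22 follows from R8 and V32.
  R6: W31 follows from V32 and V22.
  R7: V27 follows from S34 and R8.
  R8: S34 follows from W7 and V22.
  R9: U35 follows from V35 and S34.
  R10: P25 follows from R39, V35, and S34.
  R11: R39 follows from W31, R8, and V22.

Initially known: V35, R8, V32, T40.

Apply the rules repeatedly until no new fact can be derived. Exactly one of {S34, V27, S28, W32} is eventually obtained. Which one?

R8 and V32 hold, so V22 follows (R5).
V32 and V22 hold, so W31 follows (R6).
From W31, R8, and V22, R11 gives R39.
From R39 and V22, R1 gives S28.
S34 would need W7 and V22 (R8), but W7 is never established. V27 would need S34 and R8 (R7), but S34 is never established. W32 would need S34 (R4), but S34 is never established.

S28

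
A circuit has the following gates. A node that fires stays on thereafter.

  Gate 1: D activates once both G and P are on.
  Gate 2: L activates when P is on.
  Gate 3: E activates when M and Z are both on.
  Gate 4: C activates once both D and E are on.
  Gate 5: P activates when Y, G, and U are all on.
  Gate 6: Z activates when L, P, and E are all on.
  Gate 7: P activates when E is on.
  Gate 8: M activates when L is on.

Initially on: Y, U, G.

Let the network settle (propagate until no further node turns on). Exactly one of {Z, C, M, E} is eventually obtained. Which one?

M

Gate 5: Y, G, and U on → P on.
Gate 2: P on → L on.
L is on, so M activates (Gate 8).
C would need D and E (Gate 4), but E never turns on. E would need M and Z (Gate 3), but Z never turns on. Z would need L, P, and E (Gate 6), but E never turns on.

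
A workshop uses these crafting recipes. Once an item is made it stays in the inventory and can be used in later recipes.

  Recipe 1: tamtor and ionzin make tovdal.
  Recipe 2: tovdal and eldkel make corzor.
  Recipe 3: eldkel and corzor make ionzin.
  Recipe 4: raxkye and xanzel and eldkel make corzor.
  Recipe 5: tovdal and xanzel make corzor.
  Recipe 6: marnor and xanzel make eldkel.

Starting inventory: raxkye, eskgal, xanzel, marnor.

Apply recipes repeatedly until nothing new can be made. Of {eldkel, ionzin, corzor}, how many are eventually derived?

Using Recipe 6, marnor and xanzel make eldkel.
raxkye and xanzel and eldkel → corzor (Recipe 4).
eldkel and corzor → ionzin (Recipe 3).
eldkel: reached.
ionzin: reached.
corzor: reached.
All 3 are reached.

3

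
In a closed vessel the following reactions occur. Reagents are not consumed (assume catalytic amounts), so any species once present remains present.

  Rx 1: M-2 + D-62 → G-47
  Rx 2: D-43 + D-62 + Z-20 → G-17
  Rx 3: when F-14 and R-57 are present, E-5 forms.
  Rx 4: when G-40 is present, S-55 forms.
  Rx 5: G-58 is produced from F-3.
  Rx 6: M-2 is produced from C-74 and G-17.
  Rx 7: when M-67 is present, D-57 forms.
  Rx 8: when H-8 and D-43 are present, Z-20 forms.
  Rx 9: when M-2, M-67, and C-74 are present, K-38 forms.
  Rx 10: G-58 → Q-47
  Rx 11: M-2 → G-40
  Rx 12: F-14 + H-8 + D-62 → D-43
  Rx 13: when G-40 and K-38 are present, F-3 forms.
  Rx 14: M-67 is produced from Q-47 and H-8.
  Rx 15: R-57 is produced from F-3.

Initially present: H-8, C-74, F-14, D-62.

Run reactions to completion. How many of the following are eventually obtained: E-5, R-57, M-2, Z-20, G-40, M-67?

3

F-14, H-8, and D-62 present → D-43 forms (Rx 12).
H-8 and D-43 present → Z-20 forms (Rx 8).
D-43, D-62, and Z-20 present → G-17 forms (Rx 2).
C-74 and G-17 present → M-2 forms (Rx 6).
M-2 present → G-40 forms (Rx 11).
E-5 would need F-14 and R-57 (Rx 3), but R-57 never forms.
R-57 would need F-3 (Rx 15), but F-3 never forms.
M-2: reached.
Z-20: reached.
G-40: reached.
M-67 would need Q-47 and H-8 (Rx 14), but Q-47 never forms.
Reached: M-2, Z-20, and G-40 — 3 of the 6.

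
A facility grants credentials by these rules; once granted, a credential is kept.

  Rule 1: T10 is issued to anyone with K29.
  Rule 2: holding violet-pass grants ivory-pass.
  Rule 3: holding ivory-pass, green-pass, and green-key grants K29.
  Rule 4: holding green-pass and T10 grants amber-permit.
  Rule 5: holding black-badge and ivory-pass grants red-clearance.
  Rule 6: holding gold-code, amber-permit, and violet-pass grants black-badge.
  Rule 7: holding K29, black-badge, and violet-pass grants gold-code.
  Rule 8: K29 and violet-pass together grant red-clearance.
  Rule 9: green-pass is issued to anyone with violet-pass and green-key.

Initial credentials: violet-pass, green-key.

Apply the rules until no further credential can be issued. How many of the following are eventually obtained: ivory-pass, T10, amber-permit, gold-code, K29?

Holding violet-pass and green-key grants green-pass (Rule 9).
Holding violet-pass grants ivory-pass (Rule 2).
Holding ivory-pass, green-pass, and green-key grants K29 (Rule 3).
Holding K29 grants T10 (Rule 1).
Holding green-pass and T10 grants amber-permit (Rule 4).
ivory-pass: reached.
T10: reached.
amber-permit: reached.
gold-code would need K29, black-badge, and violet-pass (Rule 7), but black-badge is never granted.
K29: reached.
Reached: ivory-pass, T10, amber-permit, and K29 — 4 of the 5.

4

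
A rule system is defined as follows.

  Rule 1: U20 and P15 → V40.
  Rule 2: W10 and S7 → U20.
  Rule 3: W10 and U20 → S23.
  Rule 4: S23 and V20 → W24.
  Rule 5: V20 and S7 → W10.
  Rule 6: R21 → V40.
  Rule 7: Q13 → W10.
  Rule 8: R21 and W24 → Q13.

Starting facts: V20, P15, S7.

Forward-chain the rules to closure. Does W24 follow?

Yes

From V20 and S7, Rule 5 gives W10.
From W10 and S7, Rule 2 gives U20.
From W10 and U20, Rule 3 gives S23.
S23 and V20 hold, so W24 follows (Rule 4).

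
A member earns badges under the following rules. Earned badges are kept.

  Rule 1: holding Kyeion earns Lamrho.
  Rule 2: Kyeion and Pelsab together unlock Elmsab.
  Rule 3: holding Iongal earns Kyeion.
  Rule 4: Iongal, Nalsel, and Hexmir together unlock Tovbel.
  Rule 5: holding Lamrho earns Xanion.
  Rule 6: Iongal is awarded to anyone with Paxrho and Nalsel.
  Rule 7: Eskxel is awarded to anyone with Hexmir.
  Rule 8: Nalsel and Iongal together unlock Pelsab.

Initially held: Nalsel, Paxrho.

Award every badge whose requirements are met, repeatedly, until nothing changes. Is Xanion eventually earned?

Yes

With Paxrho and Nalsel, Iongal is earned (Rule 6).
With Iongal, Kyeion is earned (Rule 3).
With Kyeion, Lamrho is earned (Rule 1).
With Lamrho, Xanion is earned (Rule 5).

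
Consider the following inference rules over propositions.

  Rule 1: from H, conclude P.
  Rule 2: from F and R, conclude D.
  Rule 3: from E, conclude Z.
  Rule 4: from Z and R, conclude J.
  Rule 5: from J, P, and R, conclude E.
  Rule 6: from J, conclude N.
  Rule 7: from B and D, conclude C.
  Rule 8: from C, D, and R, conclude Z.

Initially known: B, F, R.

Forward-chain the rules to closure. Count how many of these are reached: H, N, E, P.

F and R hold, so D follows (Rule 2).
B and D hold, so C follows (Rule 7).
C, D, and R hold, so Z follows (Rule 8).
Z and R hold, so J follows (Rule 4).
From J, Rule 6 gives N.
No rule produces H, and it is not given.
N: reached.
E would need J, P, and R (Rule 5), but P is never established.
P would need H (Rule 1), but H is never established.
Reached: N — 1 of the 4.

1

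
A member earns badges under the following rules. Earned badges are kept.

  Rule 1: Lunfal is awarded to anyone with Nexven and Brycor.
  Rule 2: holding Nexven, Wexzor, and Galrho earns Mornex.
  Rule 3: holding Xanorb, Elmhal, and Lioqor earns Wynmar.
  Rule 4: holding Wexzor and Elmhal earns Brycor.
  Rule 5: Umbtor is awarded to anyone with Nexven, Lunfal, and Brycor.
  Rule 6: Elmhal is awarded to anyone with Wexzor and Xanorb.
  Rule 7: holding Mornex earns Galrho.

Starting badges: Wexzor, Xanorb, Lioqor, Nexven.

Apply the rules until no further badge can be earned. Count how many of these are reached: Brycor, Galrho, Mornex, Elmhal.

2

With Wexzor and Xanorb, Elmhal is earned (Rule 6).
With Wexzor and Elmhal, Brycor is earned (Rule 4).
Brycor: reached.
Galrho would need Mornex (Rule 7), but Mornex is never earned.
Mornex would need Nexven, Wexzor, and Galrho (Rule 2), but Galrho is never earned.
Elmhal: reached.
Reached: Brycor and Elmhal — 2 of the 4.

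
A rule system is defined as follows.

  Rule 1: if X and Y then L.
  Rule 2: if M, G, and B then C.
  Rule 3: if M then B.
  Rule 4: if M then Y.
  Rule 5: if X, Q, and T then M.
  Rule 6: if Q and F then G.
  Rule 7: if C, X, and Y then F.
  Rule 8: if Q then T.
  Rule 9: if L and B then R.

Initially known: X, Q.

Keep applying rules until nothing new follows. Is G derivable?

G would need Q and F (Rule 6), but F is never established.

No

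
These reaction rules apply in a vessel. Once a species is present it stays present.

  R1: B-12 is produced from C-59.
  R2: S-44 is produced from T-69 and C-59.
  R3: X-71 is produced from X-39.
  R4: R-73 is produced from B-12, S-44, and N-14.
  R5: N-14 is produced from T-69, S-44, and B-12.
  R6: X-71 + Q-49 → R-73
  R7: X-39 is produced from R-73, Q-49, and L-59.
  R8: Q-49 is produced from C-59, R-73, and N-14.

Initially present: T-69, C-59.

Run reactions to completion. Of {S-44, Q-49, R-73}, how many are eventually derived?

T-69 and C-59 present → S-44 forms (R2).
C-59 present → B-12 forms (R1).
T-69, S-44, and B-12 present → N-14 forms (R5).
B-12, S-44, and N-14 present → R-73 forms (R4).
C-59, R-73, and N-14 present → Q-49 forms (R8).
S-44: reached.
Q-49: reached.
R-73: reached.
All 3 are reached.

3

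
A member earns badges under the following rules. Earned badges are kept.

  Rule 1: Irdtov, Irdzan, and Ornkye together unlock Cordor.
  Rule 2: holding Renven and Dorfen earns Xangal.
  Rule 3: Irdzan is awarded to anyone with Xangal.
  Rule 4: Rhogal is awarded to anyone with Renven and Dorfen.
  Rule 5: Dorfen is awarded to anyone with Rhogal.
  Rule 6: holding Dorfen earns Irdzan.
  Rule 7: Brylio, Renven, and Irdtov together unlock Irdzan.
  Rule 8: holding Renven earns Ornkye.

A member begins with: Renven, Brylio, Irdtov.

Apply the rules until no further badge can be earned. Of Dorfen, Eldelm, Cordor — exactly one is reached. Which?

Cordor

With Brylio, Renven, and Irdtov, Irdzan is earned (Rule 7).
With Renven, Ornkye is earned (Rule 8).
With Irdtov, Irdzan, and Ornkye, Cordor is earned (Rule 1).
Dorfen would need Rhogal (Rule 5), but Rhogal is never earned. No rule produces Eldelm, and it is not given.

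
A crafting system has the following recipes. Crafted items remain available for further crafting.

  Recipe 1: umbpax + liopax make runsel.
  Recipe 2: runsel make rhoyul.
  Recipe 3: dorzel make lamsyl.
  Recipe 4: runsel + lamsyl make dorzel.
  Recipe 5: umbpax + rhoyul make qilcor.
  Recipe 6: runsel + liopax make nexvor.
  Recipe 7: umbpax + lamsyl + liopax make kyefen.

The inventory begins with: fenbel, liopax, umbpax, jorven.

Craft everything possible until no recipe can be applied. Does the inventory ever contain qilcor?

Using Recipe 1, umbpax and liopax make runsel.
runsel → rhoyul (Recipe 2).
umbpax + rhoyul → qilcor (Recipe 5).

Yes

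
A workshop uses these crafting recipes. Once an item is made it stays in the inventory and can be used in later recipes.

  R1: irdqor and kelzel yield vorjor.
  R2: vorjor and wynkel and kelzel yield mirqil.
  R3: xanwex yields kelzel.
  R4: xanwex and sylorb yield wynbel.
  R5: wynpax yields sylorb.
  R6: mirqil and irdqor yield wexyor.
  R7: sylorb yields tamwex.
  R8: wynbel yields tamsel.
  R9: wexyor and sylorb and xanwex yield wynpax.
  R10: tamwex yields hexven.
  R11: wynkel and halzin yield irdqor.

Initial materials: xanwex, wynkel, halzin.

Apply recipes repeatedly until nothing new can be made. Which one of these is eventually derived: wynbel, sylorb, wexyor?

Using R11, wynkel and halzin make irdqor.
xanwex → kelzel (R3).
irdqor and kelzel → vorjor (R1).
vorjor and wynkel and kelzel → mirqil (R2).
mirqil and irdqor → wexyor (R6).
sylorb would need wynpax (R5), but wynpax is never obtained. wynbel would need xanwex and sylorb (R4), but sylorb is never obtained.

wexyor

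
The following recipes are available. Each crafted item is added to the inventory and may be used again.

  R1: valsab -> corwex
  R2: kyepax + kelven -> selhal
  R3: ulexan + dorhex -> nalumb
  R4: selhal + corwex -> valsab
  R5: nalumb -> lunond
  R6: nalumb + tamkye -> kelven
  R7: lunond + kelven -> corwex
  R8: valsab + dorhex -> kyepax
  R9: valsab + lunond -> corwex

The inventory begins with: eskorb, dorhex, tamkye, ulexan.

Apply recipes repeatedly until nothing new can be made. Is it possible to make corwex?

Yes

ulexan + dorhex -> nalumb (R3).
Using R6, nalumb and tamkye make kelven.
Using R5, nalumb makes lunond.
lunond + kelven -> corwex (R7).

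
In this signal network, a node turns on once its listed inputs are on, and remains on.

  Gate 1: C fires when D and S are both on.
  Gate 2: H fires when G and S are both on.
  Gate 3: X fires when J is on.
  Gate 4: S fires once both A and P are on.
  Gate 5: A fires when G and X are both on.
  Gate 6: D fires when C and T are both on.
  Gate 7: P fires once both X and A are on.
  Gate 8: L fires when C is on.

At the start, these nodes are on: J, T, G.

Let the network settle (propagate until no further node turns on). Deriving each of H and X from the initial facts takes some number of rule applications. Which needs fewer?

X: J is on, so X fires (Gate 3). [1 rule application]
H: Gate 3: J on → X on. Gate 5: G and X on → A on. Gate 7: X and A on → P on. A and P are on, so S fires (Gate 4). Gate 2: G and S on → H on. [5 rule applications]
X needs fewer.

X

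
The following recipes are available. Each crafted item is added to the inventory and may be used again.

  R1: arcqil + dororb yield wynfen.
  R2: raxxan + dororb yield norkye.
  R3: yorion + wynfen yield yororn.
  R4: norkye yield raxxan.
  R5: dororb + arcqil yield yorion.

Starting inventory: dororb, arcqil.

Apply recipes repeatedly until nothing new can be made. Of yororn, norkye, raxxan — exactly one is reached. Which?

yororn

arcqil + dororb → wynfen (R1).
dororb + arcqil → yorion (R5).
Using R3, yorion and wynfen make yororn.
norkye would need raxxan and dororb (R2), but raxxan is never obtained. raxxan would need norkye (R4), but norkye is never obtained.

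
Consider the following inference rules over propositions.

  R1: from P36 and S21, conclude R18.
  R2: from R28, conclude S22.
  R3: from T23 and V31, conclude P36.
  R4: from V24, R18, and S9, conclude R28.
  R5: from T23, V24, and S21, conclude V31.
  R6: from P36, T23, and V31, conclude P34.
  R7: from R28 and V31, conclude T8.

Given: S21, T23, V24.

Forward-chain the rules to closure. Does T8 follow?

No

T8 would need R28 and V31 (R7), but R28 is never established.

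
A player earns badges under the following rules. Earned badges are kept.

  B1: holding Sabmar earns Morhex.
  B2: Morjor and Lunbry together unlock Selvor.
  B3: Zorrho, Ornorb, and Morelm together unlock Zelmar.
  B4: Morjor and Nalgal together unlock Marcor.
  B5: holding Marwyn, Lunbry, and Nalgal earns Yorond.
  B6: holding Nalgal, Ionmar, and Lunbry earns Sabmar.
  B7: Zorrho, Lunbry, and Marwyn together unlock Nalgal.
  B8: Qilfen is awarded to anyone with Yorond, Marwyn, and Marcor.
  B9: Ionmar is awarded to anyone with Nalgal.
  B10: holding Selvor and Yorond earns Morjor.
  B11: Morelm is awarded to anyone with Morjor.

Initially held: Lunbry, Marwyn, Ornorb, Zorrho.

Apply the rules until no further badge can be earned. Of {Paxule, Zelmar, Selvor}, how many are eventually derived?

0

No rule produces Paxule, and it is not given.
Zelmar would need Zorrho, Ornorb, and Morelm (B3), but Morelm is never earned.
Selvor would need Morjor and Lunbry (B2), but Morjor is never earned.
None of the 3 are reached.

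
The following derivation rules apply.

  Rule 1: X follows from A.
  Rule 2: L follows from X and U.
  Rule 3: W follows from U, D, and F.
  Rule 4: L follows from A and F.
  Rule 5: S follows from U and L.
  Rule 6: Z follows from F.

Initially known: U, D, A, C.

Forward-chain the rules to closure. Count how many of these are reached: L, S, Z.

2

From A, Rule 1 gives X.
From X and U, Rule 2 gives L.
U and L hold, so S follows (Rule 5).
L: reached.
S: reached.
Z would need F (Rule 6), but F is never established.
Reached: L and S — 2 of the 3.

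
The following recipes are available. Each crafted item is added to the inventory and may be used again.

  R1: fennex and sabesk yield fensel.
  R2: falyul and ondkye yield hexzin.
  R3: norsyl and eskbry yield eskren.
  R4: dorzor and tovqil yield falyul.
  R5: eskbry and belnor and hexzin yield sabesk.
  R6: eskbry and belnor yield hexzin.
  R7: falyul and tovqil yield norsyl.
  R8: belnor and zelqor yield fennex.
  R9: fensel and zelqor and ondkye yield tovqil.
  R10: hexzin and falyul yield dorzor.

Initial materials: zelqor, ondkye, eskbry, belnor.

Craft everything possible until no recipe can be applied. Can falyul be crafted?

No

falyul would need dorzor and tovqil (R4), but dorzor is never obtained.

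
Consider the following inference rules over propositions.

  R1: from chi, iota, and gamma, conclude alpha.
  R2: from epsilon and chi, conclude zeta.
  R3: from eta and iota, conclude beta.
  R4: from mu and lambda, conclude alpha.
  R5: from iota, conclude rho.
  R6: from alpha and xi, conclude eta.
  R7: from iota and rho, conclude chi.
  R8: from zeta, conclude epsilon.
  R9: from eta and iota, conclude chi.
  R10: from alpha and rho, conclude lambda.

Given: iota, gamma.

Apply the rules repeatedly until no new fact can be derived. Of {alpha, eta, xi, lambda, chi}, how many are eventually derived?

iota holds, so rho follows (R5).
From iota and rho, R7 gives chi.
From chi, iota, and gamma, R1 gives alpha.
alpha and rho hold, so lambda follows (R10).
alpha: reached.
eta would need alpha and xi (R6), but xi is never established.
No rule produces xi, and it is not given.
lambda: reached.
chi: reached.
Reached: alpha, lambda, and chi — 3 of the 5.

3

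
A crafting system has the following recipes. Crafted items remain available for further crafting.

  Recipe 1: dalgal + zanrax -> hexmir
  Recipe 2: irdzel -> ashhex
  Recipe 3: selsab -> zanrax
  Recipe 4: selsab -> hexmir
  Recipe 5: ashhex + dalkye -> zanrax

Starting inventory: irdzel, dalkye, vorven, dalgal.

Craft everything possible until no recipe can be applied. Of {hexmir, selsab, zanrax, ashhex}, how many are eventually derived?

3

irdzel -> ashhex (Recipe 2).
ashhex + dalkye -> zanrax (Recipe 5).
dalgal + zanrax -> hexmir (Recipe 1).
hexmir: reached.
No rule produces selsab, and it is not given.
zanrax: reached.
ashhex: reached.
Reached: hexmir, zanrax, and ashhex — 3 of the 4.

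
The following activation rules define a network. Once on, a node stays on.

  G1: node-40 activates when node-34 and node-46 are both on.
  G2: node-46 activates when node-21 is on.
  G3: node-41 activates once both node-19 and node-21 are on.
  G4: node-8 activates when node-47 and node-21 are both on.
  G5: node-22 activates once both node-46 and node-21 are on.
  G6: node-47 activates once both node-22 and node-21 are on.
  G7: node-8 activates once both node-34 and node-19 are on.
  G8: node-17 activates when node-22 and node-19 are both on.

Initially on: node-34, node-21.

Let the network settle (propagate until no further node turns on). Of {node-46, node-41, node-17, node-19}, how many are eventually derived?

G2: node-21 on → node-46 on.
node-46: reached.
node-41 would need node-19 and node-21 (G3), but node-19 never turns on.
node-17 would need node-22 and node-19 (G8), but node-19 never turns on.
No rule produces node-19, and it is not given.
Reached: node-46 — 1 of the 4.

1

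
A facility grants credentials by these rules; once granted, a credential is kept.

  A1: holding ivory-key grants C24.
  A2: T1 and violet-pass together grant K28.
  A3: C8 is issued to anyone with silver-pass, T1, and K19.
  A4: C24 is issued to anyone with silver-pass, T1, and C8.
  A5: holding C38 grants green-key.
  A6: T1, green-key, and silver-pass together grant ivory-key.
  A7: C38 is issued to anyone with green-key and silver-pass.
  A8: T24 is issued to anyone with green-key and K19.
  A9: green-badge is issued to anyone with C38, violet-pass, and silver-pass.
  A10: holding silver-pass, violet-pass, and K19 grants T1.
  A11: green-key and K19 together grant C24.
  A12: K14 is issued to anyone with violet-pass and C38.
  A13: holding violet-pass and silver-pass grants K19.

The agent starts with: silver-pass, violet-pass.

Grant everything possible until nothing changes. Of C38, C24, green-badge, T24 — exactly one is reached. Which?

Holding violet-pass and silver-pass grants K19 (A13).
Holding silver-pass, violet-pass, and K19 grants T1 (A10).
Holding silver-pass, T1, and K19 grants C8 (A3).
Holding silver-pass, T1, and C8 grants C24 (A4).
T24 would need green-key and K19 (A8), but green-key is never granted. C38 would need green-key and silver-pass (A7), but green-key is never granted. green-badge would need C38, violet-pass, and silver-pass (A9), but C38 is never granted.

C24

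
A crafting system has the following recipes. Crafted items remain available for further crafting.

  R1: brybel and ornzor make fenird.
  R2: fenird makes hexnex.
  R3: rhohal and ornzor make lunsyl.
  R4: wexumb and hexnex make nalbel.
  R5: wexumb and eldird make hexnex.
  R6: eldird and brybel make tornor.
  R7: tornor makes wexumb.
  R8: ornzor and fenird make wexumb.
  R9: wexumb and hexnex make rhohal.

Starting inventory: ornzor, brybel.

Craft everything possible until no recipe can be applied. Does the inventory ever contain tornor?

tornor would need eldird and brybel (R6), but eldird is never obtained.

No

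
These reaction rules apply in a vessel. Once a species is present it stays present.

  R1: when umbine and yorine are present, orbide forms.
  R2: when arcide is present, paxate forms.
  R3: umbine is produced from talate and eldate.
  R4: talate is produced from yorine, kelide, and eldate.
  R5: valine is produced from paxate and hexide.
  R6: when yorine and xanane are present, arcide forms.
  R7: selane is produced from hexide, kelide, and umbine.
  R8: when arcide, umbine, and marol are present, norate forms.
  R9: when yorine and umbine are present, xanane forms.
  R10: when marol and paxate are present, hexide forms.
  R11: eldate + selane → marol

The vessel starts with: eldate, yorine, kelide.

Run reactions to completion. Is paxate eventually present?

Yes

yorine, kelide, and eldate present → talate forms (R4).
talate and eldate present → umbine forms (R3).
yorine and umbine present → xanane forms (R9).
yorine and xanane present → arcide forms (R6).
arcide present → paxate forms (R2).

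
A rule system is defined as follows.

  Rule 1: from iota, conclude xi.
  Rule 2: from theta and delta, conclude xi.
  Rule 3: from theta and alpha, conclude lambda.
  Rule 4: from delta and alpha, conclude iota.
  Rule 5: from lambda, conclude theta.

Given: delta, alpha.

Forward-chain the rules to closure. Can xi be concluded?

Yes

From delta and alpha, Rule 4 gives iota.
From iota, Rule 1 gives xi.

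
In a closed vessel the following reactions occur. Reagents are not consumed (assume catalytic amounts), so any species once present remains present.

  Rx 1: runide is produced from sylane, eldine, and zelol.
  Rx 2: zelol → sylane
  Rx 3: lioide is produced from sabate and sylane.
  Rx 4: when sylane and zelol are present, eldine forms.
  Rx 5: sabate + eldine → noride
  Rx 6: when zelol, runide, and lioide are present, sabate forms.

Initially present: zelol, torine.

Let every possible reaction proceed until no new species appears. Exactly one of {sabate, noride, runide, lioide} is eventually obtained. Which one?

zelol present → sylane forms (Rx 2).
sylane and zelol present → eldine forms (Rx 4).
sylane, eldine, and zelol present → runide forms (Rx 1).
sabate would need zelol, runide, and lioide (Rx 6), but lioide never forms. noride would need sabate and eldine (Rx 5), but sabate never forms. lioide would need sabate and sylane (Rx 3), but sabate never forms.

runide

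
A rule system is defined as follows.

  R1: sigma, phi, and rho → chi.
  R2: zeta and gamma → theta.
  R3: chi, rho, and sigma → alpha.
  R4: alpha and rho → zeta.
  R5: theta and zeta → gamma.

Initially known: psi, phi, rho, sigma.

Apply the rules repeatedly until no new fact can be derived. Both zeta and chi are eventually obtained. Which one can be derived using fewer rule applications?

chi: From sigma, phi, and rho, R1 gives chi. [1 rule application]
zeta: From sigma, phi, and rho, R1 gives chi. From chi, rho, and sigma, R3 gives alpha. From alpha and rho, R4 gives zeta. [3 rule applications]
chi needs fewer.

chi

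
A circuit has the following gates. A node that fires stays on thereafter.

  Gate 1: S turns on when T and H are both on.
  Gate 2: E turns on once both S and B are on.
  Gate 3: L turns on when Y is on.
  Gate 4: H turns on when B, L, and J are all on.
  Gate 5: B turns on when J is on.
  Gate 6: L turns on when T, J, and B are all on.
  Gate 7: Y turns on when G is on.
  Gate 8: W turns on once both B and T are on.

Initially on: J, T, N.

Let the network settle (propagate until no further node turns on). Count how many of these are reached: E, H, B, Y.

J is on, so B turns on (Gate 5).
T, J, and B are on, so L turns on (Gate 6).
B, L, and J are on, so H turns on (Gate 4).
T and H are on, so S turns on (Gate 1).
Gate 2: S and B on → E on.
E: reached.
H: reached.
B: reached.
Y would need G (Gate 7), but G never turns on.
Reached: E, H, and B — 3 of the 4.

3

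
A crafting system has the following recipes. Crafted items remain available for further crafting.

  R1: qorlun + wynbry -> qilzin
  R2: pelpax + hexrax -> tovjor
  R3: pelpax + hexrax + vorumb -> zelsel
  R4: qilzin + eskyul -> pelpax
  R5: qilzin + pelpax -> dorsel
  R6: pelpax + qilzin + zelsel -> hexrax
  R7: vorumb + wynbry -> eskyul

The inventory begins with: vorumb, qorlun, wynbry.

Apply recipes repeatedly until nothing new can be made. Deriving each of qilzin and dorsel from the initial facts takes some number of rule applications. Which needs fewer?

qilzin

qilzin: Using R1, qorlun and wynbry make qilzin. [1 rule application]
dorsel: vorumb + wynbry -> eskyul (R7). qorlun + wynbry -> qilzin (R1). qilzin + eskyul -> pelpax (R4). Using R5, qilzin and pelpax make dorsel. [4 rule applications]
qilzin needs fewer.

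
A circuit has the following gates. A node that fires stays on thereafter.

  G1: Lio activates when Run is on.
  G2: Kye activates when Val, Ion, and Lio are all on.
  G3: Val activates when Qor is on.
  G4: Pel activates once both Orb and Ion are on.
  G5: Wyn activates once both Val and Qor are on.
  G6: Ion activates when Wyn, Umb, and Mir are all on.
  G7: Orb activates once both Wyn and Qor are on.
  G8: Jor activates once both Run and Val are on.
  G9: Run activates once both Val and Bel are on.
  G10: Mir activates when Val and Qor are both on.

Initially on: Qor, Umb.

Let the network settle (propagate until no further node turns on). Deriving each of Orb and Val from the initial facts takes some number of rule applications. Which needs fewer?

Val

Val: G3: Qor on → Val on. [1 rule application]
Orb: G3: Qor on → Val on. G5: Val and Qor on → Wyn on. Wyn and Qor are on, so Orb activates (G7). [3 rule applications]
Val needs fewer.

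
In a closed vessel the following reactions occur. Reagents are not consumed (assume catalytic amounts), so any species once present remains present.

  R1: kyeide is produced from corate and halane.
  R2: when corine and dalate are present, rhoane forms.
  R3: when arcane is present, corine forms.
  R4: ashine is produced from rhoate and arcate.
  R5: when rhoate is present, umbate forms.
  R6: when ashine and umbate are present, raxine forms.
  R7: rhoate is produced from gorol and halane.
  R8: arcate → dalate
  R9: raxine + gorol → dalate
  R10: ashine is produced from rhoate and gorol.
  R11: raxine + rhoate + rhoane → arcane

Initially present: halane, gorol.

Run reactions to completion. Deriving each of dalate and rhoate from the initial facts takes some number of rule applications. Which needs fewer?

rhoate

rhoate: gorol and halane present → rhoate forms (R7). [1 rule application]
dalate: gorol and halane present → rhoate forms (R7). rhoate and gorol present → ashine forms (R10). rhoate present → umbate forms (R5). ashine and umbate present → raxine forms (R6). raxine and gorol present → dalate forms (R9). [5 rule applications]
rhoate needs fewer.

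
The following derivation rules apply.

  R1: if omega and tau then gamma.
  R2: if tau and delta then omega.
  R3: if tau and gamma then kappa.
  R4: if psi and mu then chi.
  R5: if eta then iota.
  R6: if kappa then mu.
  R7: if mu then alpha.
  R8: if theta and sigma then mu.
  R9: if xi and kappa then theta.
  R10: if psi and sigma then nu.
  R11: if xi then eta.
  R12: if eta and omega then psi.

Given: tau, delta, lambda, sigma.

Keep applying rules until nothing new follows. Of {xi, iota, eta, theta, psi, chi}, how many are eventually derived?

0

No rule produces xi, and it is not given.
iota would need eta (R5), but eta is never established.
eta would need xi (R11), but xi is never established.
theta would need xi and kappa (R9), but xi is never established.
psi would need eta and omega (R12), but eta is never established.
chi would need psi and mu (R4), but psi is never established.
None of the 6 are reached.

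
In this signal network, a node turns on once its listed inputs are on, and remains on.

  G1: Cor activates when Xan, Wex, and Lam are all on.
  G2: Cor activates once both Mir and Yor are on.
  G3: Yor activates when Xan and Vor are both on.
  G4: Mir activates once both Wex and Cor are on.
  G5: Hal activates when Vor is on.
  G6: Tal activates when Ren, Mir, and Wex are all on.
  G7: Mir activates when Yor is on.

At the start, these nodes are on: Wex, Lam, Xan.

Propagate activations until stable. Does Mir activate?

Yes

G1: Xan, Wex, and Lam on → Cor on.
Wex and Cor are on, so Mir activates (G4).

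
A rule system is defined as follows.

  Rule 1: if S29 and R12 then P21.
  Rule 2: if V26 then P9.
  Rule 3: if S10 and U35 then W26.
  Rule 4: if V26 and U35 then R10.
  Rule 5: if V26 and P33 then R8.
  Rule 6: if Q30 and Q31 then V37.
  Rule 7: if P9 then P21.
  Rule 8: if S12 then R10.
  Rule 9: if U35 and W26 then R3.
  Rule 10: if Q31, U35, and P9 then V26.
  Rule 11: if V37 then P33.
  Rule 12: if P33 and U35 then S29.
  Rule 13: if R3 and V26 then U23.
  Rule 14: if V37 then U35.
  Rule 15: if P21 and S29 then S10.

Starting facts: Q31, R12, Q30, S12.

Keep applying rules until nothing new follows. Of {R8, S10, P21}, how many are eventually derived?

From Q30 and Q31, Rule 6 gives V37.
From V37, Rule 11 gives P33.
From V37, Rule 14 gives U35.
P33 and U35 hold, so S29 follows (Rule 12).
From S29 and R12, Rule 1 gives P21.
From P21 and S29, Rule 15 gives S10.
R8 would need V26 and P33 (Rule 5), but V26 is never established.
S10: reached.
P21: reached.
Reached: S10 and P21 — 2 of the 3.

2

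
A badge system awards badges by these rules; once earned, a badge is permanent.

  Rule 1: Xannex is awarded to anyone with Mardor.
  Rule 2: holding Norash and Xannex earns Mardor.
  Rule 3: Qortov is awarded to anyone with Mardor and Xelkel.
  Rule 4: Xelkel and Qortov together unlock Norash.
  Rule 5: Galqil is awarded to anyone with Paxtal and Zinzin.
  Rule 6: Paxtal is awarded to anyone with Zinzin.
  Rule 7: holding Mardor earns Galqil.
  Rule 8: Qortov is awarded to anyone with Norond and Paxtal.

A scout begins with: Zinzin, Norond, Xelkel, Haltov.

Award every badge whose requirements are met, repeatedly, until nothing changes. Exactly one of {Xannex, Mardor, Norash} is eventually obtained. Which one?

With Zinzin, Paxtal is earned (Rule 6).
With Norond and Paxtal, Qortov is earned (Rule 8).
With Xelkel and Qortov, Norash is earned (Rule 4).
Xannex would need Mardor (Rule 1), but Mardor is never earned. Mardor would need Norash and Xannex (Rule 2), but Xannex is never earned.

Norash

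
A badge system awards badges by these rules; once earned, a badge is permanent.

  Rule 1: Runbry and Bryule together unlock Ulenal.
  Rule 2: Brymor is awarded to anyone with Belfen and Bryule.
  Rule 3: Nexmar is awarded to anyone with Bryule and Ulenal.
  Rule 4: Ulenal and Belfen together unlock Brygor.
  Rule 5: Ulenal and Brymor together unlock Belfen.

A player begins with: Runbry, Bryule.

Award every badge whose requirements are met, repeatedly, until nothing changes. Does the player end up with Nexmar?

Yes

With Runbry and Bryule, Ulenal is earned (Rule 1).
With Bryule and Ulenal, Nexmar is earned (Rule 3).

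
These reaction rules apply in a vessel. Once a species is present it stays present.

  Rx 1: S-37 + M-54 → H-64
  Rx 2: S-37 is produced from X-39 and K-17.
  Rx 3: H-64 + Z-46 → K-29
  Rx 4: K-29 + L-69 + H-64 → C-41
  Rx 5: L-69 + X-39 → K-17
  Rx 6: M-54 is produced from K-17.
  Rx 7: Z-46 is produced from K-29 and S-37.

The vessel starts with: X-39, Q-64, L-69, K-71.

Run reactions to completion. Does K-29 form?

K-29 would need H-64 and Z-46 (Rx 3), but Z-46 never forms.

No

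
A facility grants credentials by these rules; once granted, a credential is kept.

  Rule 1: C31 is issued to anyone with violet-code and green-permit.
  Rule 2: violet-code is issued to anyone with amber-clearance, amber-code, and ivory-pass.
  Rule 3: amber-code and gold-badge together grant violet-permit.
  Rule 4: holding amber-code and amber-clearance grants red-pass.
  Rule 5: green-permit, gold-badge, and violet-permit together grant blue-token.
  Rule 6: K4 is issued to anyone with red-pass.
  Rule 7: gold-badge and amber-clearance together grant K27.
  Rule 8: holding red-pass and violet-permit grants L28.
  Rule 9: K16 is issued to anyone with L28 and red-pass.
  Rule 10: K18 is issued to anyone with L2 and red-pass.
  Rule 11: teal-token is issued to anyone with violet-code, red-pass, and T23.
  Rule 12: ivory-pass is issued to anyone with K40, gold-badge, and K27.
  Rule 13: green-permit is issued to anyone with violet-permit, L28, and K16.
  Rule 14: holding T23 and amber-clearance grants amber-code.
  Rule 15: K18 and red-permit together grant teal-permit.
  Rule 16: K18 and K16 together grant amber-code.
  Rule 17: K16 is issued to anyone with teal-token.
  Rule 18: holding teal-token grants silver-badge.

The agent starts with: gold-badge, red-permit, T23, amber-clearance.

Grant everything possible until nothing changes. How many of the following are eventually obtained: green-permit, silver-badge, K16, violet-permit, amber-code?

4

Holding T23 and amber-clearance grants amber-code (Rule 14).
Holding amber-code and amber-clearance grants red-pass (Rule 4).
Holding amber-code and gold-badge grants violet-permit (Rule 3).
Holding red-pass and violet-permit grants L28 (Rule 8).
Holding L28 and red-pass grants K16 (Rule 9).
Holding violet-permit, L28, and K16 grants green-permit (Rule 13).
green-permit: reached.
silver-badge would need teal-token (Rule 18), but teal-token is never granted.
K16: reached.
violet-permit: reached.
amber-code: reached.
Reached: green-permit, K16, violet-permit, and amber-code — 4 of the 5.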